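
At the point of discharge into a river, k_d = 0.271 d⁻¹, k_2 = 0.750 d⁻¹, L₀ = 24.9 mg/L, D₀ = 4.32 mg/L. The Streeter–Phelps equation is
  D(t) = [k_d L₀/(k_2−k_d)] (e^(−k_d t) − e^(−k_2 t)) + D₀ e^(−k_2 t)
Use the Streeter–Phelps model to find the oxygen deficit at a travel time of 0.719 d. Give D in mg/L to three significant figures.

k_d L₀/(k_2−k_d) = 0.271×24.9/(0.750−0.271) = 6.748/0.4790 = 14.09 mg/L.
e^(−k_d t) = e^(−0.271×0.7190) = 0.8230; e^(−k_2 t) = e^(−0.750×0.7190) = 0.5832.
D = 14.09 × (0.8230 − 0.5832) + 4.32 × 0.5832 = 3.378 + 2.519 = 5.897 mg/L.

D ≈ 5.90 mg/L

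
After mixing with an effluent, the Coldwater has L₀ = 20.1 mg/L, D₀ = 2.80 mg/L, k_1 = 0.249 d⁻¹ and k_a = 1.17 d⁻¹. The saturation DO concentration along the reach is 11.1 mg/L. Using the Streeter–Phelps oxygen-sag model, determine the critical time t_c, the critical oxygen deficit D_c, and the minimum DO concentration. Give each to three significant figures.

t_c ≈ 0.894 d; D_c ≈ 3.42 mg/L; min DO ≈ 7.68 mg/L

t_c = [1/(k_a−k_1)] ln[(k_a/k_1)(1 − D₀(k_a−k_1)/(k_1 L₀))]
= [1/(1.17−0.249)] ln[(1.17/0.249)(1 − 2.80×0.9210/(0.249×20.1))]
= (1/0.9210) ln[4.699 × 0.4847] = 1.086 × ln(2.278) = 1.086 × 0.8232 = 0.8938 d.
L(t_c) = L₀ e^(−k_1 t_c) = 20.1 × 0.8005 = 16.09 mg/L, and at the critical point k_a D_c = k_1 L, so D_c = (0.249/1.17) × 16.09 = 3.424 mg/L.
Minimum DO = C_s − D_c = 11.1 − 3.424 = 7.676 mg/L.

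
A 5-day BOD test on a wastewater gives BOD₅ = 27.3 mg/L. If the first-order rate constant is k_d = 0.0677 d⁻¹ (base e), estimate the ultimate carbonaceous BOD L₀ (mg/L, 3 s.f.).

BOD₅ = L₀(1 − e^(−5k_d)) ⇒ L₀ = BOD₅ / (1 − e^(−5×0.0677))
= 27.3 / (1 − 0.7128) = 27.3 / 0.2872 = 95.07 mg/L.

L₀ ≈ 95.1 mg/L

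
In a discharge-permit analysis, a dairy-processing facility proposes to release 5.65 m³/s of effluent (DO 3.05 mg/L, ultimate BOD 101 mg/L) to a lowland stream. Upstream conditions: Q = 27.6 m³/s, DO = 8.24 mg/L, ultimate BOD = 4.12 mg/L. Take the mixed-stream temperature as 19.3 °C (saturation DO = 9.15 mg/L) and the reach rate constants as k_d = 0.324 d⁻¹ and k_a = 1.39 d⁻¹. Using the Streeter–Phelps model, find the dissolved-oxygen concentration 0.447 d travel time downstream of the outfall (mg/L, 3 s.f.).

DO ≈ 6.14 mg/L

Mixed DO = (27.6×8.24 + 5.65×3.05)/(27.6+5.65) = 244.7/33.25 = 7.358 mg/L.
Mixed L₀ = (27.6×4.12 + 5.65×101)/(33.25) = 684.4/33.25 = 20.58 mg/L.
Initial deficit D₀ = C_s − DO₀ = 9.15 − 7.358 = 1.792 mg/L.
D(0.447) = [0.324×20.58/(1.39−0.324)](e^(−0.324×0.447) − e^(−1.39×0.447)) + 1.792 e^(−1.39×0.447)
= 6.256 × (0.8652 − 0.5372) + 1.792 × 0.5372 = 3.014 mg/L.
DO = 9.15 − 3.014 = 6.136 mg/L.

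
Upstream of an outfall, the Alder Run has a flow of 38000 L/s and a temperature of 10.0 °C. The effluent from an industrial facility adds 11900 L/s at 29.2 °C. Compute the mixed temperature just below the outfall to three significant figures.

Flow-weighted mixing: C = (Q_r C_r + Q_w C_w)/(Q_r + Q_w)
= (38000×10.0 + 11900×29.2)/(38000 + 11900) = 727500/49900 = 14.58 °C.

14.6 °C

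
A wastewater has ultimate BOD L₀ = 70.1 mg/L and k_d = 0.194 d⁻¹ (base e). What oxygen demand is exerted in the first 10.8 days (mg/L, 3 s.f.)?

y ≈ 61.5 mg/L

y_t = L₀(1 − e^(−k_d t)) = 70.1 × (1 − e^(−0.194×10.8))
= 70.1 × (1 − 0.1230) = 70.1 × 0.8770 = 61.47 mg/L.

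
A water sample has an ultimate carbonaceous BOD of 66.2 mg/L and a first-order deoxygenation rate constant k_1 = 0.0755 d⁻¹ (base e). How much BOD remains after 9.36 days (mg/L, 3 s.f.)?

L_t = L₀ e^(−k_1 t) = 66.2 × e^(−0.0755×9.36) = 66.2 × 0.4933 = 32.66 mg/L.

L ≈ 32.7 mg/L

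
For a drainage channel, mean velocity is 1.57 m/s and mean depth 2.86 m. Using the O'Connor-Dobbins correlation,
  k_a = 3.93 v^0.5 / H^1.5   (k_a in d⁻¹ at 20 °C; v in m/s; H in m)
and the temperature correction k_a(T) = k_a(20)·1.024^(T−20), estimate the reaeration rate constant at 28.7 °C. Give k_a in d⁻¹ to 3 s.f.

k_a ≈ 1.25 d⁻¹

k_a(20) = 3.93 × 1.57^0.5 / 2.86^1.5 = 3.93 × 1.253 / 4.837 = 1.018 d⁻¹.
k_a(28.7) = 1.018 × 1.024^(28.7−20) = 1.018 × 1.229 = 1.251 d⁻¹.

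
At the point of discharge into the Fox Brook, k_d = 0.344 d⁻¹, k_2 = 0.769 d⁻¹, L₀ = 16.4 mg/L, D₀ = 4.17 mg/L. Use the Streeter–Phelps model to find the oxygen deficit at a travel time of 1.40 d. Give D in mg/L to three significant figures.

D ≈ 5.10 mg/L

k_d L₀/(k_2−k_d) = 0.344×16.4/(0.769−0.344) = 5.642/0.4250 = 13.27 mg/L.
e^(−k_d t) = e^(−0.344×1.400) = 0.6178; e^(−k_2 t) = e^(−0.769×1.400) = 0.3408.
D = 13.27 × (0.6178 − 0.3408) + 4.17 × 0.3408 = 3.678 + 1.421 = 5.098 mg/L.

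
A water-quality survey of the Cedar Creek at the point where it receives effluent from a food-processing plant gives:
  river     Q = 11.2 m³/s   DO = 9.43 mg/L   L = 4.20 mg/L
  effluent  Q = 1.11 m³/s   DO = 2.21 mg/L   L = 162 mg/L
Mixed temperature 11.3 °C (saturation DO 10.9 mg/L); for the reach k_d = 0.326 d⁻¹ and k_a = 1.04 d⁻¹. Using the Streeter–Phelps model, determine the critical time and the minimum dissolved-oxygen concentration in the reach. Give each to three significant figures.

t_c ≈ 1.22 d; minimum DO ≈ 7.02 mg/L

Mixed DO = (11.2×9.43 + 1.11×2.21)/(11.2+1.11) = 108.1/12.31 = 8.779 mg/L.
Mixed L₀ = (11.2×4.20 + 1.11×162)/(12.31) = 226.9/12.31 = 18.43 mg/L.
Initial deficit D₀ = C_s − DO₀ = 10.9 − 8.779 = 2.121 mg/L.
t_c = (1/0.7140) ln[(1.04/0.326)(1 − 2.121×0.7140/(0.326×18.43))] = 1.401 × ln(2.386) = 1.218 d.
D_c = (0.326/1.04) × 18.43 × e^(−0.326×1.218) = 0.3135 × 18.43 × 0.6723 = 3.884 mg/L.
Minimum DO = 10.9 − 3.884 = 7.016 mg/L.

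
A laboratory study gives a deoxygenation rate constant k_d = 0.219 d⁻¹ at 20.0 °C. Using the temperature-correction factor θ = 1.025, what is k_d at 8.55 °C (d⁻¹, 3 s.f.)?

k_d ≈ 0.165 d⁻¹

k_d(T₂) = k_d(T₁) · θ^(T₂−T₁) = 0.219 × 1.025^(8.55−20.0)
= 0.219 × 1.025^-11.4 = 0.219 × 0.7537 = 0.1651 d⁻¹.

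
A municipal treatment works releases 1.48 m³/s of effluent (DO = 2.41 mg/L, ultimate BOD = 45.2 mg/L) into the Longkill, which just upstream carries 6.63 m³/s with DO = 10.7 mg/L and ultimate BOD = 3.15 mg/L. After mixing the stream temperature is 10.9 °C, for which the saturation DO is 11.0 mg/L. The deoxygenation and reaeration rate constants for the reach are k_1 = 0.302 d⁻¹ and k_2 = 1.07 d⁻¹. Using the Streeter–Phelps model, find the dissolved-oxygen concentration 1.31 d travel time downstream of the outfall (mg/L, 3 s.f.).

DO ≈ 8.74 mg/L

Mixed DO = (6.63×10.7 + 1.48×2.41)/(6.63+1.48) = 74.51/8.110 = 9.187 mg/L.
Mixed L₀ = (6.63×3.15 + 1.48×45.2)/(8.110) = 87.78/8.110 = 10.82 mg/L.
Initial deficit D₀ = C_s − DO₀ = 11.0 − 9.187 = 1.813 mg/L.
D(1.31) = [0.302×10.82/(1.07−0.302)](e^(−0.302×1.31) − e^(−1.07×1.31)) + 1.813 e^(−1.07×1.31)
= 4.256 × (0.6733 − 0.2462) + 1.813 × 0.2462 = 2.264 mg/L.
DO = 11.0 − 2.264 = 8.736 mg/L.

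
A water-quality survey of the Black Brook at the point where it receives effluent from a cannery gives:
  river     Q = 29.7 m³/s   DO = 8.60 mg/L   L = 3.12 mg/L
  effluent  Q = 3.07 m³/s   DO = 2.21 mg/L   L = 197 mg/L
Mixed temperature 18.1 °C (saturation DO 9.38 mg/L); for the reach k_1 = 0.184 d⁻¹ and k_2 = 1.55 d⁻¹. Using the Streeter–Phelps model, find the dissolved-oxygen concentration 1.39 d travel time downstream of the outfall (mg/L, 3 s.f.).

DO ≈ 7.33 mg/L

Mixed DO = (29.7×8.60 + 3.07×2.21)/(29.7+3.07) = 262.2/32.77 = 8.001 mg/L.
Mixed L₀ = (29.7×3.12 + 3.07×197)/(32.77) = 697.5/32.77 = 21.28 mg/L.
Initial deficit D₀ = C_s − DO₀ = 9.38 − 8.001 = 1.379 mg/L.
D(1.39) = [0.184×21.28/(1.55−0.184)](e^(−0.184×1.39) − e^(−1.55×1.39)) + 1.379 e^(−1.55×1.39)
= 2.867 × (0.7743 − 0.1160) + 1.379 × 0.1160 = 2.047 mg/L.
DO = 9.38 − 2.047 = 7.333 mg/L.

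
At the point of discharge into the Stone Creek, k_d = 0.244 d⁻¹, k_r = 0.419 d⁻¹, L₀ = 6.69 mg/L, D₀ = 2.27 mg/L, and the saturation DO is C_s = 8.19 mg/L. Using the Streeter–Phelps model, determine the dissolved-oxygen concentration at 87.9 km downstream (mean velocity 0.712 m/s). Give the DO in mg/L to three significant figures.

DO ≈ 5.49 mg/L

Travel time t = x/v = 87.9 km / (0.712 m/s) = 87900 m / 0.712 m/s = 123500 s = 1.429 d.
k_d L₀/(k_r−k_d) = 0.244×6.69/(0.419−0.244) = 1.632/0.1750 = 9.328 mg/L.
e^(−k_d t) = e^(−0.244×1.429) = 0.7056; e^(−k_r t) = e^(−0.419×1.429) = 0.5495.
D = 9.328 × (0.7056 − 0.5495) + 2.27 × 0.5495 = 1.456 + 1.247 = 2.704 mg/L.
DO = C_s − D = 8.19 − 2.704 = 5.486 mg/L.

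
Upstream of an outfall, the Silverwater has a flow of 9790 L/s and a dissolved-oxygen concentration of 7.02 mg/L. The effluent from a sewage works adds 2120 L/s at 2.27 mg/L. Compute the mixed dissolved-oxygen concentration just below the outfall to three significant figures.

Flow-weighted mixing: C = (Q_r C_r + Q_w C_w)/(Q_r + Q_w)
= (9790×7.02 + 2120×2.27)/(9790 + 2120) = 73540/11910 = 6.174 mg/L.

6.17 mg/L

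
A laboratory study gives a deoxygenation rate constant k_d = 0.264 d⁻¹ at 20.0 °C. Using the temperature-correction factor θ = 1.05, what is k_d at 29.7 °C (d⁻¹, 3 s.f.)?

k_d ≈ 0.424 d⁻¹

k_d(T₂) = k_d(T₁) · θ^(T₂−T₁) = 0.264 × 1.05^(29.7−20.0)
= 0.264 × 1.05^9.70 = 0.264 × 1.605 = 0.4238 d⁻¹.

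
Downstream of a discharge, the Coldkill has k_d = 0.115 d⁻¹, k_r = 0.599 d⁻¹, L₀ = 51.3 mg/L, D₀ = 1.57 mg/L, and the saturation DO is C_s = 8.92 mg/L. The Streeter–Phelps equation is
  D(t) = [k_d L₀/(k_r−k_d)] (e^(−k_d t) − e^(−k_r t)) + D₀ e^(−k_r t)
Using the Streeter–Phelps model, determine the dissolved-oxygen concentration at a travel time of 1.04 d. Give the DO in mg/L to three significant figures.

DO ≈ 3.80 mg/L

k_d L₀/(k_r−k_d) = 0.115×51.3/(0.599−0.115) = 5.899/0.4840 = 12.19 mg/L.
e^(−k_d t) = e^(−0.115×1.040) = 0.8873; e^(−k_r t) = e^(−0.599×1.040) = 0.5364.
D = 12.19 × (0.8873 − 0.5364) + 1.57 × 0.5364 = 4.277 + 0.8421 = 5.119 mg/L.
DO = C_s − D = 8.92 − 5.119 = 3.801 mg/L.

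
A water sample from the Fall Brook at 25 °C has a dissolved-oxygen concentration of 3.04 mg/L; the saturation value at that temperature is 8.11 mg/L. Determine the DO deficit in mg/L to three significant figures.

D = C_s − C = 8.11 − 3.04 = 5.07 mg/L.

D ≈ 5.07 mg/L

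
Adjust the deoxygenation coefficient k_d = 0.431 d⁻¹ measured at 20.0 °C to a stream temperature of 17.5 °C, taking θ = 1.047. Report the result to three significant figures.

k_d(T₂) = k_d(T₁) · θ^(T₂−T₁) = 0.431 × 1.047^(17.5−20.0)
= 0.431 × 1.047^-2.50 = 0.431 × 0.8915 = 0.3842 d⁻¹.

k_d ≈ 0.384 d⁻¹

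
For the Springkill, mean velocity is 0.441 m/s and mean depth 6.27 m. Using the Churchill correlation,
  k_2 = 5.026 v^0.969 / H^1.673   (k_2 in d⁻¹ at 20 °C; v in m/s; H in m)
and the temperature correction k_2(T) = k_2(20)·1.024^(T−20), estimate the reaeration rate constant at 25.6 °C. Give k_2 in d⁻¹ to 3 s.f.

k_2 ≈ 0.120 d⁻¹

k_2(20) = 5.026 × 0.441^0.969 / 6.27^1.673 = 5.026 × 0.4523 / 21.57 = 0.1054 d⁻¹.
k_2(25.6) = 0.1054 × 1.024^(25.6−20) = 0.1054 × 1.142 = 0.1204 d⁻¹.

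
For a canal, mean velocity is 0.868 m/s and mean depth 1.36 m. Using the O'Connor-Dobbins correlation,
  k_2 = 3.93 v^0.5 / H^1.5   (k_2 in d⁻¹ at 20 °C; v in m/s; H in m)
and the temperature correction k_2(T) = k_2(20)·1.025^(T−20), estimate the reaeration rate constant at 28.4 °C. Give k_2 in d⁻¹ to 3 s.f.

k_2 ≈ 2.84 d⁻¹

k_2(20) = 3.93 × 0.868^0.5 / 1.36^1.5 = 3.93 × 0.9317 / 1.586 = 2.309 d⁻¹.
k_2(28.4) = 2.309 × 1.025^(28.4−20) = 2.309 × 1.230 = 2.841 d⁻¹.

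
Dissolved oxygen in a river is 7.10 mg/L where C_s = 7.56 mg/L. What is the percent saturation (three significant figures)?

% saturation = C/C_s × 100 = 7.10/7.56 × 100 = 93.9 %.

93.9 % saturation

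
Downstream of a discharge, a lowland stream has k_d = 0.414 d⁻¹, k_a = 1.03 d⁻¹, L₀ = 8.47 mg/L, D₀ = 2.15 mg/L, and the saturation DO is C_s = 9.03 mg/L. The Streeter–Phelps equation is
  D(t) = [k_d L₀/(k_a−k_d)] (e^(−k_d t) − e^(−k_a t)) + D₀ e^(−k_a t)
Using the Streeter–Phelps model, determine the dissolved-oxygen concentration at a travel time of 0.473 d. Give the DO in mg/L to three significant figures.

k_d L₀/(k_a−k_d) = 0.414×8.47/(1.03−0.414) = 3.507/0.6160 = 5.692 mg/L.
e^(−k_d t) = e^(−0.414×0.4730) = 0.8222; e^(−k_a t) = e^(−1.03×0.4730) = 0.6144.
D = 5.692 × (0.8222 − 0.6144) + 2.15 × 0.6144 = 1.183 + 1.321 = 2.504 mg/L.
DO = C_s − D = 9.03 − 2.504 = 6.526 mg/L.

DO ≈ 6.53 mg/L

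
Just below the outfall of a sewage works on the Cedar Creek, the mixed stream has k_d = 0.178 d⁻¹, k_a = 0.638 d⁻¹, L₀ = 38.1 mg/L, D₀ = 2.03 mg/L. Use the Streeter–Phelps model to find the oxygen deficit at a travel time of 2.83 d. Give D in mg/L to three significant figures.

D ≈ 6.82 mg/L

k_d L₀/(k_a−k_d) = 0.178×38.1/(0.638−0.178) = 6.782/0.4600 = 14.74 mg/L.
e^(−k_d t) = e^(−0.178×2.830) = 0.6043; e^(−k_a t) = e^(−0.638×2.830) = 0.1644.
D = 14.74 × (0.6043 − 0.1644) + 2.03 × 0.1644 = 6.485 + 0.3337 = 6.819 mg/L.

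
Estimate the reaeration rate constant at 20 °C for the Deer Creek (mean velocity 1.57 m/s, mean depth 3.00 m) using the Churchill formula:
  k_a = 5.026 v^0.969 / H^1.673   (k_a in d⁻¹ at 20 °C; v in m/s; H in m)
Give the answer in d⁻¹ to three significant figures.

k_a = 5.026 × 1.57^0.969 / 3.00^1.673 = 5.026 × 1.548 / 6.284 = 1.238 d⁻¹.

k_a ≈ 1.24 d⁻¹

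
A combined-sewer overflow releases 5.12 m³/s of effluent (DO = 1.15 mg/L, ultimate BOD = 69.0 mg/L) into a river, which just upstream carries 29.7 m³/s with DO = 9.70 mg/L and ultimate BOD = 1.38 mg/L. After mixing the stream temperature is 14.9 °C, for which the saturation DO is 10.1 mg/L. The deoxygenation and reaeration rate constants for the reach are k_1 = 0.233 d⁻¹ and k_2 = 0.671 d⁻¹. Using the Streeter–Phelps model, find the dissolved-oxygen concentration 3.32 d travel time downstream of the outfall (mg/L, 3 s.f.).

DO ≈ 7.79 mg/L

Mixed DO = (29.7×9.70 + 5.12×1.15)/(29.7+5.12) = 294.0/34.82 = 8.443 mg/L.
Mixed L₀ = (29.7×1.38 + 5.12×69.0)/(34.82) = 394.3/34.82 = 11.32 mg/L.
Initial deficit D₀ = C_s − DO₀ = 10.1 − 8.443 = 1.657 mg/L.
D(3.32) = [0.233×11.32/(0.671−0.233)](e^(−0.233×3.32) − e^(−0.671×3.32)) + 1.657 e^(−0.671×3.32)
= 6.023 × (0.4614 − 0.1078) + 1.657 × 0.1078 = 2.308 mg/L.
DO = 10.1 − 2.308 = 7.792 mg/L.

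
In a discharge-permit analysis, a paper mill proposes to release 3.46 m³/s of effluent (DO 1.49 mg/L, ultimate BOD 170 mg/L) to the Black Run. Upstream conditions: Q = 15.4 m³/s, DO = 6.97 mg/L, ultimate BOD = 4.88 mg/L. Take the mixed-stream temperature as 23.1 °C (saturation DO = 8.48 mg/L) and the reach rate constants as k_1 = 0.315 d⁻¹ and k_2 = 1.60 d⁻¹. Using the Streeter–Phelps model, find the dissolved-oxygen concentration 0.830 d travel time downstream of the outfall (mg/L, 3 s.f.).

Mixed DO = (15.4×6.97 + 3.46×1.49)/(15.4+3.46) = 112.5/18.86 = 5.965 mg/L.
Mixed L₀ = (15.4×4.88 + 3.46×170)/(18.86) = 663.4/18.86 = 35.17 mg/L.
Initial deficit D₀ = C_s − DO₀ = 8.48 − 5.965 = 2.515 mg/L.
D(0.830) = [0.315×35.17/(1.60−0.315)](e^(−0.315×0.830) − e^(−1.60×0.830)) + 2.515 e^(−1.60×0.830)
= 8.622 × (0.7699 − 0.2650) + 2.515 × 0.2650 = 5.020 mg/L.
DO = 8.48 − 5.020 = 3.460 mg/L.

DO ≈ 3.46 mg/L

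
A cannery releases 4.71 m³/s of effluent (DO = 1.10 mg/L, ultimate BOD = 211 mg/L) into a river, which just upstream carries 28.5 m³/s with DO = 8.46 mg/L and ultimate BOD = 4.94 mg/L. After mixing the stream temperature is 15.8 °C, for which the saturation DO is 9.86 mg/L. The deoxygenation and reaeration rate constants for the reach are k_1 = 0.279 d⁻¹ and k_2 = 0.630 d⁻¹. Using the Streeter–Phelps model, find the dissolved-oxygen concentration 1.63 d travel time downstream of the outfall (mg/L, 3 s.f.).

Mixed DO = (28.5×8.46 + 4.71×1.10)/(28.5+4.71) = 246.3/33.21 = 7.416 mg/L.
Mixed L₀ = (28.5×4.94 + 4.71×211)/(33.21) = 1135/33.21 = 34.16 mg/L.
Initial deficit D₀ = C_s − DO₀ = 9.86 − 7.416 = 2.444 mg/L.
D(1.63) = [0.279×34.16/(0.630−0.279)](e^(−0.279×1.63) − e^(−0.630×1.63)) + 2.444 e^(−0.630×1.63)
= 27.16 × (0.6346 − 0.3581) + 2.444 × 0.3581 = 8.383 mg/L.
DO = 9.86 − 8.383 = 1.477 mg/L.

DO ≈ 1.48 mg/L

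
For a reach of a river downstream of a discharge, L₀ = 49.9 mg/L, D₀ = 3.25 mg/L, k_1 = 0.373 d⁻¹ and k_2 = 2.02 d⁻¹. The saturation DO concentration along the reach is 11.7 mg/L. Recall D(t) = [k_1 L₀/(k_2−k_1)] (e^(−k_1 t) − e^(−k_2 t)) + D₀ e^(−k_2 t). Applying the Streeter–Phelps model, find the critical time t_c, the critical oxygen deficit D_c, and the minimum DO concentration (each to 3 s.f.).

t_c ≈ 0.820 d; D_c ≈ 6.79 mg/L; min DO ≈ 4.91 mg/L

At the critical point dD/dt = 0, so k_1 L₀ e^(−k_1 t) = k_2 D. Substituting D(t) from the Streeter–Phelps equation and solving for t gives
t_c = ln[(k_2/k_1)(1 − D₀(k_2−k_1)/(k_1 L₀))] / (k_2−k_1).
Here k_2−k_1 = 1.647 d⁻¹ and 1 − D₀(k_2−k_1)/(k_1 L₀) = 1 − 3.25×1.647/(0.373×49.9) = 0.7124, so
t_c = ln(5.416 × 0.7124) / 1.647 = 1.350 / 1.647 = 0.8198 d.
L(t_c) = L₀ e^(−k_1 t_c) = 49.9 × 0.7366 = 36.75 mg/L, and at the critical point k_2 D_c = k_1 L, so D_c = (0.373/2.02) × 36.75 = 6.787 mg/L.
Minimum DO = C_s − D_c = 11.7 − 6.787 = 4.913 mg/L.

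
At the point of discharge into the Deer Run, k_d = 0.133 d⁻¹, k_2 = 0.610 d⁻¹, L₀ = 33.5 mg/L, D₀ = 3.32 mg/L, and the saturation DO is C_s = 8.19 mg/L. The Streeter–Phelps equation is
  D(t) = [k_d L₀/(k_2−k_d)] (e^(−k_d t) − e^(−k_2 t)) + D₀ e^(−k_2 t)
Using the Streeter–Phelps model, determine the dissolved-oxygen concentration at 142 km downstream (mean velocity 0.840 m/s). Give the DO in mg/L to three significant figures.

DO ≈ 2.81 mg/L

Travel time t = x/v = 142 km / (0.840 m/s) = 142000 m / 0.840 m/s = 169000 s = 1.957 d.
k_d L₀/(k_2−k_d) = 0.133×33.5/(0.610−0.133) = 4.456/0.4770 = 9.341 mg/L.
e^(−k_d t) = e^(−0.133×1.957) = 0.7709; e^(−k_2 t) = e^(−0.610×1.957) = 0.3032.
D = 9.341 × (0.7709 − 0.3032) + 3.32 × 0.3032 = 4.369 + 1.006 = 5.375 mg/L.
DO = C_s − D = 8.19 − 5.375 = 2.815 mg/L.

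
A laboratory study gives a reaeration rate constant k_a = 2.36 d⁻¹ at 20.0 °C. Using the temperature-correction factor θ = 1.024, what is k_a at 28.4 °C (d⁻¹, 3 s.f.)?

k_a(T₂) = k_a(T₁) · θ^(T₂−T₁) = 2.36 × 1.024^(28.4−20.0)
= 2.36 × 1.024^8.40 = 2.36 × 1.220 = 2.880 d⁻¹.

k_a ≈ 2.88 d⁻¹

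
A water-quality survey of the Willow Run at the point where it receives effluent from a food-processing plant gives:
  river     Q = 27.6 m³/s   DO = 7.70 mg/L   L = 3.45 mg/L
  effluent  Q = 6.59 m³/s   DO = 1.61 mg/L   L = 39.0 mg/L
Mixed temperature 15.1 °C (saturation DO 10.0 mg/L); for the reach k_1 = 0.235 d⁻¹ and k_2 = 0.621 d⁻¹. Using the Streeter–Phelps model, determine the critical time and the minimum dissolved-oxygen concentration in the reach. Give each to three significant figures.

t_c ≈ 0.426 d; minimum DO ≈ 6.47 mg/L

Mixed DO = (27.6×7.70 + 6.59×1.61)/(27.6+6.59) = 223.1/34.19 = 6.526 mg/L.
Mixed L₀ = (27.6×3.45 + 6.59×39.0)/(34.19) = 352.2/34.19 = 10.30 mg/L.
Initial deficit D₀ = C_s − DO₀ = 10.0 − 6.526 = 3.474 mg/L.
t_c = (1/0.3860) ln[(0.621/0.235)(1 − 3.474×0.3860/(0.235×10.30))] = 2.591 × ln(1.179) = 0.4265 d.
D_c = (0.235/0.621) × 10.30 × e^(−0.235×0.4265) = 0.3784 × 10.30 × 0.9046 = 3.527 mg/L.
Minimum DO = 10.0 − 3.527 = 6.473 mg/L.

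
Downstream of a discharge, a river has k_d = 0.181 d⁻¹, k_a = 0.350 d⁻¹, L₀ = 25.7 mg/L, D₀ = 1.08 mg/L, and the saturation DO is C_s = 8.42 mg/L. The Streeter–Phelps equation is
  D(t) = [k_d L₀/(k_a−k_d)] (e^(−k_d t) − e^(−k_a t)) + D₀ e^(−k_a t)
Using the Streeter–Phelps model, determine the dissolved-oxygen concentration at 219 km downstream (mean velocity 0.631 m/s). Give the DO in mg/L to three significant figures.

DO ≈ 1.60 mg/L

Travel time t = x/v = 219 km / (0.631 m/s) = 219000 m / 0.631 m/s = 347100 s = 4.017 d.
k_d L₀/(k_a−k_d) = 0.181×25.7/(0.350−0.181) = 4.652/0.1690 = 27.52 mg/L.
e^(−k_d t) = e^(−0.181×4.017) = 0.4833; e^(−k_a t) = e^(−0.350×4.017) = 0.2451.
D = 27.52 × (0.4833 − 0.2451) + 1.08 × 0.2451 = 6.556 + 0.2647 = 6.821 mg/L.
DO = C_s − D = 8.42 − 6.821 = 1.599 mg/L.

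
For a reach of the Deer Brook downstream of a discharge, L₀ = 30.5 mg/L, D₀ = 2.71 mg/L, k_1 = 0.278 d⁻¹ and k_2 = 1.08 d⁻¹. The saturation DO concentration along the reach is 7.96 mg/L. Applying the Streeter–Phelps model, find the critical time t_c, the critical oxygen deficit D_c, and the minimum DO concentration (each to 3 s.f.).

t_c ≈ 1.32 d; D_c ≈ 5.44 mg/L; min DO ≈ 2.52 mg/L

t_c = [1/(k_2−k_1)] ln[(k_2/k_1)(1 − D₀(k_2−k_1)/(k_1 L₀))]
= [1/(1.08−0.278)] ln[(1.08/0.278)(1 − 2.71×0.8020/(0.278×30.5))]
= (1/0.8020) ln[3.885 × 0.7437] = 1.247 × ln(2.889) = 1.247 × 1.061 = 1.323 d.
D_c = (k_1/k_2) L₀ e^(−k_1 t_c) = (0.278/1.08) × 30.5 × e^(−0.278×1.323) = 0.2574 × 30.5 × 0.6923 = 5.435 mg/L.
Minimum DO = C_s − D_c = 7.96 − 5.435 = 2.525 mg/L.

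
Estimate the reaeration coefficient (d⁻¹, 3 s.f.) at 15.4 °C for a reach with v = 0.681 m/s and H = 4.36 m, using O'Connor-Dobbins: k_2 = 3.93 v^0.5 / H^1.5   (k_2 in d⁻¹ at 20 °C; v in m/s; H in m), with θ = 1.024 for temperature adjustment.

k_2(20) = 3.93 × 0.681^0.5 / 4.36^1.5 = 3.93 × 0.8252 / 9.104 = 0.3562 d⁻¹.
k_2(15.4) = 0.3562 × 1.024^(15.4−20) = 0.3562 × 0.8966 = 0.3194 d⁻¹.

k_2 ≈ 0.319 d⁻¹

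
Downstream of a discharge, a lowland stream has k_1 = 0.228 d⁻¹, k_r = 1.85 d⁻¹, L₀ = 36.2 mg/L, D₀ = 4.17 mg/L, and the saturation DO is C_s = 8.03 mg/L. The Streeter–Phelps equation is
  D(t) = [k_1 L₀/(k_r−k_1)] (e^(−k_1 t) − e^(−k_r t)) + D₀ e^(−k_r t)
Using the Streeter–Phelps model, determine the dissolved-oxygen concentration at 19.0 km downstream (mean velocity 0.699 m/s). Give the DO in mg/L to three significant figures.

Travel time t = x/v = 19.0 km / (0.699 m/s) = 19000 m / 0.699 m/s = 27180 s = 0.3146 d.
k_1 L₀/(k_r−k_1) = 0.228×36.2/(1.85−0.228) = 8.254/1.622 = 5.089 mg/L.
e^(−k_1 t) = e^(−0.228×0.3146) = 0.9308; e^(−k_r t) = e^(−1.85×0.3146) = 0.5588.
D = 5.089 × (0.9308 − 0.5588) + 4.17 × 0.5588 = 1.893 + 2.330 = 4.223 mg/L.
DO = C_s − D = 8.03 − 4.223 = 3.807 mg/L.

DO ≈ 3.81 mg/L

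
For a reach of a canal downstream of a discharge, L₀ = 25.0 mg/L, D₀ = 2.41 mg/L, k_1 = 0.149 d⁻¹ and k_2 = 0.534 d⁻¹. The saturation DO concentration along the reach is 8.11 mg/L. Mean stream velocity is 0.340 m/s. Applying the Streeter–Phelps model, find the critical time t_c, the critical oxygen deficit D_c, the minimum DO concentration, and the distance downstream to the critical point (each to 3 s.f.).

t_c ≈ 2.57 d; D_c ≈ 4.76 mg/L; min DO ≈ 3.35 mg/L; x_c ≈ 75.5 km

With k_2/k_1 = 3.584 and 1 − D₀(k_2−k_1)/(k_1 L₀) = 0.7509,
t_c = ln(3.584 × 0.7509) / (0.534 − 0.149) = ln(2.691) / 0.3850 = 0.9900/0.3850 = 2.571 d.
L(t_c) = L₀ e^(−k_1 t_c) = 25.0 × 0.6817 = 17.04 mg/L, and at the critical point k_2 D_c = k_1 L, so D_c = (0.149/0.534) × 17.04 = 4.755 mg/L.
Minimum DO = C_s − D_c = 8.11 − 4.755 = 3.355 mg/L.
x_c = v t_c = 0.340 m/s × 2.571 d × 86400 s/d = 75540 m ≈ 75.5 km.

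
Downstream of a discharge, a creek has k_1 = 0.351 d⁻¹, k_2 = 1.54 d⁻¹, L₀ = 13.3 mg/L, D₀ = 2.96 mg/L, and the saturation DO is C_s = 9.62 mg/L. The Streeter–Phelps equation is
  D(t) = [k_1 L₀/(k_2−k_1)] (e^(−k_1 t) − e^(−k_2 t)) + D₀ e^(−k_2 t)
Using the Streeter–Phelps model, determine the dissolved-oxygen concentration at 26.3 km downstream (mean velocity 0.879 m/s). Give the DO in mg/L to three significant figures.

Travel time t = x/v = 26.3 km / (0.879 m/s) = 26300 m / 0.879 m/s = 29920 s = 0.3463 d.
k_1 L₀/(k_2−k_1) = 0.351×13.3/(1.54−0.351) = 4.668/1.189 = 3.926 mg/L.
e^(−k_1 t) = e^(−0.351×0.3463) = 0.8855; e^(−k_2 t) = e^(−1.54×0.3463) = 0.5867.
D = 3.926 × (0.8855 − 0.5867) + 2.96 × 0.5867 = 1.173 + 1.737 = 2.910 mg/L.
DO = C_s − D = 9.62 − 2.910 = 6.710 mg/L.

DO ≈ 6.71 mg/L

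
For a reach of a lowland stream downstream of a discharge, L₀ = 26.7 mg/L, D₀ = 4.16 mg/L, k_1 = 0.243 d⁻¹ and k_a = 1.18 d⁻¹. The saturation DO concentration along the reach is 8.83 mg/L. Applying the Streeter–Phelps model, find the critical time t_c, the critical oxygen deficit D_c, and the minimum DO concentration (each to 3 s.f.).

t_c ≈ 0.706 d; D_c ≈ 4.63 mg/L; min DO ≈ 4.20 mg/L

t_c = [1/(k_a−k_1)] ln[(k_a/k_1)(1 − D₀(k_a−k_1)/(k_1 L₀))]
= [1/(1.18−0.243)] ln[(1.18/0.243)(1 − 4.16×0.9370/(0.243×26.7))]
= (1/0.9370) ln[4.856 × 0.3992] = 1.067 × ln(1.939) = 1.067 × 0.6620 = 0.7065 d.
L(t_c) = L₀ e^(−k_1 t_c) = 26.7 × 0.8423 = 22.49 mg/L, and at the critical point k_a D_c = k_1 L, so D_c = (0.243/1.18) × 22.49 = 4.631 mg/L.
Minimum DO = C_s − D_c = 8.83 − 4.631 = 4.199 mg/L.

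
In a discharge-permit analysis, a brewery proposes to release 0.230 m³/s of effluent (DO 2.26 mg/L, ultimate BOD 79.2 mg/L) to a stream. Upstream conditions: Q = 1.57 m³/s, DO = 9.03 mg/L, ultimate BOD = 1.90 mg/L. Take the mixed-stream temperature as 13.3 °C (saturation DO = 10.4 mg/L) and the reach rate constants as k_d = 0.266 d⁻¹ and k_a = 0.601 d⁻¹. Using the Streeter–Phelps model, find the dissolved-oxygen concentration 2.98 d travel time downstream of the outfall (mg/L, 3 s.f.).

Mixed DO = (1.57×9.03 + 0.230×2.26)/(1.57+0.230) = 14.70/1.800 = 8.165 mg/L.
Mixed L₀ = (1.57×1.90 + 0.230×79.2)/(1.800) = 21.20/1.800 = 11.78 mg/L.
Initial deficit D₀ = C_s − DO₀ = 10.4 − 8.165 = 2.235 mg/L.
D(2.98) = [0.266×11.78/(0.601−0.266)](e^(−0.266×2.98) − e^(−0.601×2.98)) + 2.235 e^(−0.601×2.98)
= 9.351 × (0.4526 − 0.1668) + 2.235 × 0.1668 = 3.046 mg/L.
DO = 10.4 − 3.046 = 7.354 mg/L.

DO ≈ 7.35 mg/L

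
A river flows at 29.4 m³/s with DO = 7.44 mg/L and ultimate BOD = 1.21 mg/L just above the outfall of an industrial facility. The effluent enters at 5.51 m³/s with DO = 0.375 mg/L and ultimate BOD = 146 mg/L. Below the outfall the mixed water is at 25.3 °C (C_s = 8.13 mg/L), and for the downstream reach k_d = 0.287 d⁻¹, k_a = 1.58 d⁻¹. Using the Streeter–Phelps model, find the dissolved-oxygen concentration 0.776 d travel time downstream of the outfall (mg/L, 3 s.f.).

DO ≈ 4.89 mg/L

Mixed DO = (29.4×7.44 + 5.51×0.375)/(29.4+5.51) = 220.8/34.91 = 6.325 mg/L.
Mixed L₀ = (29.4×1.21 + 5.51×146)/(34.91) = 840.0/34.91 = 24.06 mg/L.
Initial deficit D₀ = C_s − DO₀ = 8.13 − 6.325 = 1.805 mg/L.
D(0.776) = [0.287×24.06/(1.58−0.287)](e^(−0.287×0.776) − e^(−1.58×0.776)) + 1.805 e^(−1.58×0.776)
= 5.341 × (0.8003 − 0.2934) + 1.805 × 0.2934 = 3.237 mg/L.
DO = 8.13 − 3.237 = 4.893 mg/L.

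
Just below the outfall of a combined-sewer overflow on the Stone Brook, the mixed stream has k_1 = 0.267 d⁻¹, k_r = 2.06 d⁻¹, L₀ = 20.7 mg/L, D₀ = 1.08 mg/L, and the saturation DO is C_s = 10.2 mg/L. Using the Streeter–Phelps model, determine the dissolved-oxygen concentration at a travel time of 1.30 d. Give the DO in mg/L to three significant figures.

k_1 L₀/(k_r−k_1) = 0.267×20.7/(2.06−0.267) = 5.527/1.793 = 3.082 mg/L.
e^(−k_1 t) = e^(−0.267×1.300) = 0.7067; e^(−k_r t) = e^(−2.06×1.300) = 0.06870.
D = 3.082 × (0.7067 − 0.06870) + 1.08 × 0.06870 = 1.967 + 0.07420 = 2.041 mg/L.
DO = C_s − D = 10.2 − 2.041 = 8.159 mg/L.

DO ≈ 8.16 mg/L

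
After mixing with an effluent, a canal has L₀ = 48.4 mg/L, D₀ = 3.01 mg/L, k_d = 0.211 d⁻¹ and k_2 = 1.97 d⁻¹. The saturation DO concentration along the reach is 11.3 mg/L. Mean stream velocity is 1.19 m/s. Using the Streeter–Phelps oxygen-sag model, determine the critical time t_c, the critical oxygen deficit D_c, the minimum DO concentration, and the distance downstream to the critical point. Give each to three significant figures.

t_c = [1/(k_2−k_d)] ln[(k_2/k_d)(1 − D₀(k_2−k_d)/(k_d L₀))]
= [1/(1.97−0.211)] ln[(1.97/0.211)(1 − 3.01×1.759/(0.211×48.4))]
= (1/1.759) ln[9.336 × 0.4816] = 0.5685 × ln(4.496) = 0.5685 × 1.503 = 0.8546 d.
D_c = (k_d/k_2) L₀ e^(−k_d t_c) = (0.211/1.97) × 48.4 × e^(−0.211×0.8546) = 0.1071 × 48.4 × 0.8350 = 4.329 mg/L.
Minimum DO = C_s − D_c = 11.3 − 4.329 = 6.971 mg/L.
x_c = v t_c = 1.19 m/s × 0.8546 d × 86400 s/d = 87860 m ≈ 87.9 km.

t_c ≈ 0.855 d; D_c ≈ 4.33 mg/L; min DO ≈ 6.97 mg/L; x_c ≈ 87.9 km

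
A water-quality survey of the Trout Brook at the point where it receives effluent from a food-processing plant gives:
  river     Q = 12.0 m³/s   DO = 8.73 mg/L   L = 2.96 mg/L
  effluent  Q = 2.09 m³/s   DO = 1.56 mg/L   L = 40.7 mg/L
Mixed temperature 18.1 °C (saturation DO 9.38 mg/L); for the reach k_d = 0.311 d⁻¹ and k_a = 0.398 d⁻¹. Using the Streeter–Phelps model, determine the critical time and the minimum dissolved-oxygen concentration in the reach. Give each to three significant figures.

t_c ≈ 2.17 d; minimum DO ≈ 5.98 mg/L

Mixed DO = (12.0×8.73 + 2.09×1.56)/(12.0+2.09) = 108.0/14.09 = 7.666 mg/L.
Mixed L₀ = (12.0×2.96 + 2.09×40.7)/(14.09) = 120.6/14.09 = 8.558 mg/L.
Initial deficit D₀ = C_s − DO₀ = 9.38 − 7.666 = 1.714 mg/L.
t_c = (1/0.08700) ln[(0.398/0.311)(1 − 1.714×0.08700/(0.311×8.558))] = 11.49 × ln(1.208) = 2.173 d.
D_c = (0.311/0.398) × 8.558 × e^(−0.311×2.173) = 0.7814 × 8.558 × 0.5088 = 3.403 mg/L.
Minimum DO = 9.38 − 3.403 = 5.977 mg/L.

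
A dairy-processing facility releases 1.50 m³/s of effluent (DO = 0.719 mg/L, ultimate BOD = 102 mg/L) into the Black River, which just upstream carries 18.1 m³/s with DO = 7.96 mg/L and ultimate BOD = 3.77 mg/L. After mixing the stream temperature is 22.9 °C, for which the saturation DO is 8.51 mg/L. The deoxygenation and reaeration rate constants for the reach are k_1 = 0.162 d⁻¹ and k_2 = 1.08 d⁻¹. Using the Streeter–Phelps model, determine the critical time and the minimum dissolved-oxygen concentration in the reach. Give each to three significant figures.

Mixed DO = (18.1×7.96 + 1.50×0.719)/(18.1+1.50) = 145.2/19.60 = 7.406 mg/L.
Mixed L₀ = (18.1×3.77 + 1.50×102)/(19.60) = 221.2/19.60 = 11.29 mg/L.
Initial deficit D₀ = C_s − DO₀ = 8.51 − 7.406 = 1.104 mg/L.
t_c = (1/0.9180) ln[(1.08/0.162)(1 − 1.104×0.9180/(0.162×11.29))] = 1.089 × ln(2.971) = 1.186 d.
D_c = (0.162/1.08) × 11.29 × e^(−0.162×1.186) = 0.1500 × 11.29 × 0.8252 = 1.397 mg/L.
Minimum DO = 8.51 − 1.397 = 7.113 mg/L.

t_c ≈ 1.19 d; minimum DO ≈ 7.11 mg/L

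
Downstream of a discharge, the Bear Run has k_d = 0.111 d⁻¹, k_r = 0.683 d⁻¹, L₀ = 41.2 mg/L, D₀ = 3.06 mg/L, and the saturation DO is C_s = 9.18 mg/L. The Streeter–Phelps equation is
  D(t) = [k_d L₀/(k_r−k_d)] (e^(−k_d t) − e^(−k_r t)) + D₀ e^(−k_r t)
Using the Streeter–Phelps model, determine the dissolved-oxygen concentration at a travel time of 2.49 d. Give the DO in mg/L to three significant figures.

DO ≈ 4.02 mg/L

k_d L₀/(k_r−k_d) = 0.111×41.2/(0.683−0.111) = 4.573/0.5720 = 7.995 mg/L.
e^(−k_d t) = e^(−0.111×2.490) = 0.7585; e^(−k_r t) = e^(−0.683×2.490) = 0.1826.
D = 7.995 × (0.7585 − 0.1826) + 3.06 × 0.1826 = 4.605 + 0.5586 = 5.163 mg/L.
DO = C_s − D = 9.18 − 5.163 = 4.017 mg/L.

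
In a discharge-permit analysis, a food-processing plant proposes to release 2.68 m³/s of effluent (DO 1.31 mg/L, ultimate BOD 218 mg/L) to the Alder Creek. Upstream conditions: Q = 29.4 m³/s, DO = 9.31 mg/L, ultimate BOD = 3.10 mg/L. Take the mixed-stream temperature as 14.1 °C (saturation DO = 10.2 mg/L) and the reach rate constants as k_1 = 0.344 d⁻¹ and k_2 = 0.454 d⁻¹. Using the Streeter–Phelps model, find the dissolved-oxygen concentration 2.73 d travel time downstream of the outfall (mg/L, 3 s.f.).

Mixed DO = (29.4×9.31 + 2.68×1.31)/(29.4+2.68) = 277.2/32.08 = 8.642 mg/L.
Mixed L₀ = (29.4×3.10 + 2.68×218)/(32.08) = 675.4/32.08 = 21.05 mg/L.
Initial deficit D₀ = C_s − DO₀ = 10.2 − 8.642 = 1.558 mg/L.
D(2.73) = [0.344×21.05/(0.454−0.344)](e^(−0.344×2.73) − e^(−0.454×2.73)) + 1.558 e^(−0.454×2.73)
= 65.84 × (0.3910 − 0.2896) + 1.558 × 0.2896 = 7.129 mg/L.
DO = 10.2 − 7.129 = 3.071 mg/L.

DO ≈ 3.07 mg/L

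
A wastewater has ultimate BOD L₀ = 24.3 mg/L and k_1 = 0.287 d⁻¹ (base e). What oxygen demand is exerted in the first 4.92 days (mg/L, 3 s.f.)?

y_t = L₀(1 − e^(−k_1 t)) = 24.3 × (1 − e^(−0.287×4.92))
= 24.3 × (1 − 0.2436) = 24.3 × 0.7564 = 18.38 mg/L.

y ≈ 18.4 mg/L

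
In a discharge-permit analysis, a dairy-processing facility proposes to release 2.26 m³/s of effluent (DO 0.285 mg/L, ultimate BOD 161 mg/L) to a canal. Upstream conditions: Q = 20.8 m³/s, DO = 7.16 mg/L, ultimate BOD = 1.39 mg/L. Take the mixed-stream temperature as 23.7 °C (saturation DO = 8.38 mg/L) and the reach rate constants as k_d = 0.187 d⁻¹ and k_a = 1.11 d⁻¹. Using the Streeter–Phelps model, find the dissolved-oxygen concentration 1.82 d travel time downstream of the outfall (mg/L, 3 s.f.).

DO ≈ 6.13 mg/L

Mixed DO = (20.8×7.16 + 2.26×0.285)/(20.8+2.26) = 149.6/23.06 = 6.486 mg/L.
Mixed L₀ = (20.8×1.39 + 2.26×161)/(23.06) = 392.8/23.06 = 17.03 mg/L.
Initial deficit D₀ = C_s − DO₀ = 8.38 − 6.486 = 1.894 mg/L.
D(1.82) = [0.187×17.03/(1.11−0.187)](e^(−0.187×1.82) − e^(−1.11×1.82)) + 1.894 e^(−1.11×1.82)
= 3.451 × (0.7115 − 0.1326) + 1.894 × 0.1326 = 2.249 mg/L.
DO = 8.38 − 2.249 = 6.131 mg/L.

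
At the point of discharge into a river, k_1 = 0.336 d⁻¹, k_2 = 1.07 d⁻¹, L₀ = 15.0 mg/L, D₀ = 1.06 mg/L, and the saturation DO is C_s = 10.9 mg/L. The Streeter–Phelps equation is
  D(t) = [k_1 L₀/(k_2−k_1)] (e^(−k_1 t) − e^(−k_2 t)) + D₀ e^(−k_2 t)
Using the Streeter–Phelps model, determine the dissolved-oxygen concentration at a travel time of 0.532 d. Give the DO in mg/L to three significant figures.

DO ≈ 8.44 mg/L

k_1 L₀/(k_2−k_1) = 0.336×15.0/(1.07−0.336) = 5.040/0.7340 = 6.866 mg/L.
e^(−k_1 t) = e^(−0.336×0.5320) = 0.8363; e^(−k_2 t) = e^(−1.07×0.5320) = 0.5660.
D = 6.866 × (0.8363 − 0.5660) + 1.06 × 0.5660 = 1.856 + 0.5999 = 2.456 mg/L.
DO = C_s − D = 10.9 − 2.456 = 8.444 mg/L.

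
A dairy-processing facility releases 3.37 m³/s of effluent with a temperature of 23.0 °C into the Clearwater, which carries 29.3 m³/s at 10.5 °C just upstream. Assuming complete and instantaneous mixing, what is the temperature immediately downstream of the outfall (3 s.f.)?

11.8 °C

Flow-weighted mixing: C = (Q_r C_r + Q_w C_w)/(Q_r + Q_w)
= (29.3×10.5 + 3.37×23.0)/(29.3 + 3.37) = 385.2/32.67 = 11.79 °C.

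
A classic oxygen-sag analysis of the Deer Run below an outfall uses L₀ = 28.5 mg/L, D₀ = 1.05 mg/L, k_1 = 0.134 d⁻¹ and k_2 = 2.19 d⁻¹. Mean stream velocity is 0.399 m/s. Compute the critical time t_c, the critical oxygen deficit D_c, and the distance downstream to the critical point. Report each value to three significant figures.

t_c = [1/(k_2−k_1)] ln[(k_2/k_1)(1 − D₀(k_2−k_1)/(k_1 L₀))]
= [1/(2.19−0.134)] ln[(2.19/0.134)(1 − 1.05×2.056/(0.134×28.5))]
= (1/2.056) ln[16.34 × 0.4347] = 0.4864 × ln(7.105) = 0.4864 × 1.961 = 0.9537 d.
L(t_c) = L₀ e^(−k_1 t_c) = 28.5 × 0.8800 = 25.08 mg/L, and at the critical point k_2 D_c = k_1 L, so D_c = (0.134/2.19) × 25.08 = 1.535 mg/L.
x_c = v t_c = 0.399 m/s × 0.9537 d × 86400 s/d = 32880 m ≈ 32.9 km.

t_c ≈ 0.954 d; D_c ≈ 1.53 mg/L; x_c ≈ 32.9 km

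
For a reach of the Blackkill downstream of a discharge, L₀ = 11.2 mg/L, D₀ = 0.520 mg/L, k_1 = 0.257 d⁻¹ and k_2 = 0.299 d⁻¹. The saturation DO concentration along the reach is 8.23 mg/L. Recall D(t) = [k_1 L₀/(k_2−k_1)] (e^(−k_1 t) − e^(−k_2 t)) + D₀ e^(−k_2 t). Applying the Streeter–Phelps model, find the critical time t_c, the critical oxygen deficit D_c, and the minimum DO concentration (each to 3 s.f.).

With k_2/k_1 = 1.163 and 1 − D₀(k_2−k_1)/(k_1 L₀) = 0.9924,
t_c = ln(1.163 × 0.9924) / (0.299 − 0.257) = ln(1.155) / 0.04200 = 0.1438/0.04200 = 3.423 d.
D_c = (k_1/k_2) L₀ e^(−k_1 t_c) = (0.257/0.299) × 11.2 × e^(−0.257×3.423) = 0.8595 × 11.2 × 0.4149 = 3.995 mg/L.
Minimum DO = C_s − D_c = 8.23 − 3.995 = 4.235 mg/L.

t_c ≈ 3.42 d; D_c ≈ 3.99 mg/L; min DO ≈ 4.24 mg/L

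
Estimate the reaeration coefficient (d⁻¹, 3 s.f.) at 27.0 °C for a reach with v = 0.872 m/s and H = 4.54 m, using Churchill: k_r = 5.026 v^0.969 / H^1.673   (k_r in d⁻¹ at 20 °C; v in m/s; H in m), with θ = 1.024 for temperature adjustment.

k_r(20) = 5.026 × 0.872^0.969 / 4.54^1.673 = 5.026 × 0.8757 / 12.57 = 0.3502 d⁻¹.
k_r(27.0) = 0.3502 × 1.024^(27.0−20) = 0.3502 × 1.181 = 0.4135 d⁻¹.

k_r ≈ 0.413 d⁻¹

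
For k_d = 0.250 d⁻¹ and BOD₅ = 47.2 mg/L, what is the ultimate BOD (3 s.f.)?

L₀ ≈ 66.2 mg/L

BOD₅ = L₀(1 − e^(−5k_d)) ⇒ L₀ = BOD₅ / (1 − e^(−5×0.250))
= 47.2 / (1 − 0.2865) = 47.2 / 0.7135 = 66.15 mg/L.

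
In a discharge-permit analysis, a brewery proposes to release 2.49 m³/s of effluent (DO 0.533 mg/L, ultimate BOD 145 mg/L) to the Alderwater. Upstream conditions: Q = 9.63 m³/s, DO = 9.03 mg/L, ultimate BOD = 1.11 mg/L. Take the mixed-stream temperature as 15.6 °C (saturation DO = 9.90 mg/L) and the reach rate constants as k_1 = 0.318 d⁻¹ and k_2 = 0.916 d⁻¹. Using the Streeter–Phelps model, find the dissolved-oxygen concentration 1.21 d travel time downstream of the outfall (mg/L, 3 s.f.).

Mixed DO = (9.63×9.03 + 2.49×0.533)/(9.63+2.49) = 88.29/12.12 = 7.284 mg/L.
Mixed L₀ = (9.63×1.11 + 2.49×145)/(12.12) = 371.7/12.12 = 30.67 mg/L.
Initial deficit D₀ = C_s − DO₀ = 9.90 − 7.284 = 2.616 mg/L.
D(1.21) = [0.318×30.67/(0.916−0.318)](e^(−0.318×1.21) − e^(−0.916×1.21)) + 2.616 e^(−0.916×1.21)
= 16.31 × (0.6806 − 0.3301) + 2.616 × 0.3301 = 6.580 mg/L.
DO = 9.90 − 6.580 = 3.320 mg/L.

DO ≈ 3.32 mg/L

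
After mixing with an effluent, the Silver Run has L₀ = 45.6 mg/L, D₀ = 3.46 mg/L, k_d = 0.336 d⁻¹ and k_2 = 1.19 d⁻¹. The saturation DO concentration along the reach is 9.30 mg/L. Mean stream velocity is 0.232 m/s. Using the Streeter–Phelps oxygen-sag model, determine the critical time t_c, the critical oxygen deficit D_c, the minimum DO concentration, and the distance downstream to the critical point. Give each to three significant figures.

At the critical point dD/dt = 0, so k_d L₀ e^(−k_d t) = k_2 D. Substituting D(t) from the Streeter–Phelps equation and solving for t gives
t_c = ln[(k_2/k_d)(1 − D₀(k_2−k_d)/(k_d L₀))] / (k_2−k_d).
Here k_2−k_d = 0.8540 d⁻¹ and 1 − D₀(k_2−k_d)/(k_d L₀) = 1 − 3.46×0.8540/(0.336×45.6) = 0.8071, so
t_c = ln(3.542 × 0.8071) / 0.8540 = 1.050 / 0.8540 = 1.230 d.
D_c = (k_d/k_2) L₀ e^(−k_d t_c) = (0.336/1.19) × 45.6 × e^(−0.336×1.230) = 0.2824 × 45.6 × 0.6615 = 8.517 mg/L.
Minimum DO = C_s − D_c = 9.30 − 8.517 = 0.7830 mg/L.
x_c = v t_c = 0.232 m/s × 1.230 d × 86400 s/d = 24650 m ≈ 24.7 km.

t_c ≈ 1.23 d; D_c ≈ 8.52 mg/L; min DO ≈ 0.783 mg/L; x_c ≈ 24.7 km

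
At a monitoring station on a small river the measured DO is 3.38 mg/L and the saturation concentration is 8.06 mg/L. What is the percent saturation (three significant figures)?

% saturation = C/C_s × 100 = 3.38/8.06 × 100 = 41.9 %.

41.9 % saturation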